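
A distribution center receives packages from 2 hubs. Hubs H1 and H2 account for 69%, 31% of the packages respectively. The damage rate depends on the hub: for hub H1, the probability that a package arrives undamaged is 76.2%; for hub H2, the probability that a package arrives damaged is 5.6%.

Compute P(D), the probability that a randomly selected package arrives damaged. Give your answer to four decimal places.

P(D) ≈ 0.1816

P(D|H1) = 1 − 0.762 = 0.238.
By the law of total probability,
P(D) = P(D|H1)·P(H1) + P(D|H2)·P(H2)
      = 0.238·0.69 + 0.056·0.31
      = 0.16422 + 0.01736 = 0.18158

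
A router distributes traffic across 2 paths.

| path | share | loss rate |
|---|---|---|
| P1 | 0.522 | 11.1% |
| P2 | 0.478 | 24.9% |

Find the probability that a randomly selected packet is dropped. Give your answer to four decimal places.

Using total probability over the partition,
P(L) = P(L|P1)·P(P1) + P(L|P2)·P(P2)
      = 0.111·0.522 + 0.249·0.478
      = 0.057942 + 0.119022 = 0.176964

0.1770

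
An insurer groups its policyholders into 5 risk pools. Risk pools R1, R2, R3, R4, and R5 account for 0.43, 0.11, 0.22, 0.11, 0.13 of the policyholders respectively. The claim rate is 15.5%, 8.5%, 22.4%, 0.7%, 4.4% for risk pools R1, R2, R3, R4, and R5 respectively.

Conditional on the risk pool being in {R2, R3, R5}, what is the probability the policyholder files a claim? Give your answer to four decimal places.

Let S = {R2, R3, R5}.
P(S) = 0.11 + 0.22 + 0.13 = 0.46.
P(C ∩ S) = 0.085·0.11 + 0.224·0.22 + 0.044·0.13 = 0.00935 + 0.04928 + 0.00572 = 0.06435.
P(C | S) = 0.06435 / 0.46 = 0.139891…

0.1399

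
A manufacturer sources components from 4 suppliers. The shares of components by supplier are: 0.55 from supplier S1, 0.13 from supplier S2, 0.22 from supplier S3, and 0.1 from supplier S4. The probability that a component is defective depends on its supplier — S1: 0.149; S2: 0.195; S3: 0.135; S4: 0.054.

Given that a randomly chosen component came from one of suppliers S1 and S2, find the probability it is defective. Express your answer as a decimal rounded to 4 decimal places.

Let S = {S1, S2}.
P(S) = 0.55 + 0.13 = 0.68.
P(D ∩ S) = 0.149·0.55 + 0.195·0.13 = 0.08195 + 0.02535 = 0.1073.
P(D | S) = 0.1073 / 0.68 = 0.157794…

P(D|S) ≈ 0.1578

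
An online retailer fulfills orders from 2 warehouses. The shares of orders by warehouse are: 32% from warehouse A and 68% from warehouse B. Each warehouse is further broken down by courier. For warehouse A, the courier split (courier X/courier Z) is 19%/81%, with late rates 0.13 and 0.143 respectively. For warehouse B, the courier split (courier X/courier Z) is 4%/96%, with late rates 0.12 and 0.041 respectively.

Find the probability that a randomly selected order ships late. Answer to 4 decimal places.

P(L|A) = 0.19·0.13 + 0.81·0.143 = 0.0247 + 0.11583 = 0.14053
P(L|B) = 0.04·0.12 + 0.96·0.041 = 0.0048 + 0.03936 = 0.04416
By total probability over the outer partition,
P(L) = 0.32·0.14053 + 0.68·0.04416
      = 0.0449696 + 0.0300288 = 0.0749984

0.0750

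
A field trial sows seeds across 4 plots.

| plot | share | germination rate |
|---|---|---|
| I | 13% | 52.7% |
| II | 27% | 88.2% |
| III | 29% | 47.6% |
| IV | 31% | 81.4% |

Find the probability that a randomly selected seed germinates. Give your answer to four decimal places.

P(G) ≈ 0.6970

P(G) = P(G|I)·P(I) + P(G|II)·P(II) + P(G|III)·P(III) + P(G|IV)·P(IV)
      = 0.527·0.13 + 0.882·0.27 + 0.476·0.29 + 0.814·0.31
      = 0.06851 + 0.23814 + 0.13804 + 0.25234 = 0.69703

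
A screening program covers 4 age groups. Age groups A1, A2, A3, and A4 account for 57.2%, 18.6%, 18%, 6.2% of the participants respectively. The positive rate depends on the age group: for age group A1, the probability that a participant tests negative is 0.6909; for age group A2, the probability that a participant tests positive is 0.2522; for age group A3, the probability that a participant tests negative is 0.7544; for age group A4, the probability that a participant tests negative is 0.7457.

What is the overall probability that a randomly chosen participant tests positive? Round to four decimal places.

P(T|A1) = 1 − 0.6909 = 0.3091.
P(T|A3) = 1 − 0.7544 = 0.2456.
P(T|A4) = 1 − 0.7457 = 0.2543.
P(T) = P(T|A1)·P(A1) + P(T|A2)·P(A2) + P(T|A3)·P(A3) + P(T|A4)·P(A4)
      = 0.3091·0.572 + 0.2522·0.186 + 0.2456·0.18 + 0.2543·0.062
      = 0.1768052 + 0.0469092 + 0.044208 + 0.0157666 = 0.283689

P(T) ≈ 0.2837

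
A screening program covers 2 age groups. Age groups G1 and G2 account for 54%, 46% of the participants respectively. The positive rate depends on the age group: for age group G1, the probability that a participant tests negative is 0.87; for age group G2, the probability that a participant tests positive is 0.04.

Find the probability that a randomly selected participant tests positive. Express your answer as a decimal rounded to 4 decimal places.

P(T) ≈ 0.0886

P(T|G1) = 1 − 0.87 = 0.13.
Using total probability over the partition,
P(T) = P(T|G1)·P(G1) + P(T|G2)·P(G2)
      = 0.13·0.54 + 0.04·0.46
      = 0.0702 + 0.0184 = 0.0886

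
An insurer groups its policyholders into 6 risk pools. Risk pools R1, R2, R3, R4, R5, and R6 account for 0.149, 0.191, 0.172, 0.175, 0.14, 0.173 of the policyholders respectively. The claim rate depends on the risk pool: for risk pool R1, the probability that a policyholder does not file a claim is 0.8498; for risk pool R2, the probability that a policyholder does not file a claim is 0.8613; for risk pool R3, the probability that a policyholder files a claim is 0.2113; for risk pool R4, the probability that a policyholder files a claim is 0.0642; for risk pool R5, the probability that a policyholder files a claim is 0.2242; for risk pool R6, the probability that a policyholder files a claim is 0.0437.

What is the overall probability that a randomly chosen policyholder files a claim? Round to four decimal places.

P(C|R1) = 1 − 0.8498 = 0.1502.
P(C|R2) = 1 − 0.8613 = 0.1387.
P(C) = P(C|R1)·P(R1) + P(C|R2)·P(R2) + P(C|R3)·P(R3) + P(C|R4)·P(R4) + P(C|R5)·P(R5) + P(C|R6)·P(R6)
      = 0.1502·0.149 + 0.1387·0.191 + 0.2113·0.172 + 0.0642·0.175 + 0.2242·0.14 + 0.0437·0.173
      = 0.0223798 + 0.0264917 + 0.0363436 + 0.011235 + 0.031388 + 0.0075601 = 0.1353982

0.1354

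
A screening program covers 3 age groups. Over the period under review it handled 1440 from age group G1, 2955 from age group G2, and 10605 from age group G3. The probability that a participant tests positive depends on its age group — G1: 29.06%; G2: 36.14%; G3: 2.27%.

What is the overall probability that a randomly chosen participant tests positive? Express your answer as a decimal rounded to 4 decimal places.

Total: 1440 + 2955 + 10605 = 15000.
P(G1) = 1440/15000 = 0.096. P(G2) = 2955/15000 = 0.197. P(G3) = 10605/15000 = 0.707.
P(T) = P(T|G1)·P(G1) + P(T|G2)·P(G2) + P(T|G3)·P(G3)
      = 0.2906·0.096 + 0.3614·0.197 + 0.0227·0.707
      = 0.0278976 + 0.0711958 + 0.0160489 = 0.1151423

P(T) ≈ 0.1151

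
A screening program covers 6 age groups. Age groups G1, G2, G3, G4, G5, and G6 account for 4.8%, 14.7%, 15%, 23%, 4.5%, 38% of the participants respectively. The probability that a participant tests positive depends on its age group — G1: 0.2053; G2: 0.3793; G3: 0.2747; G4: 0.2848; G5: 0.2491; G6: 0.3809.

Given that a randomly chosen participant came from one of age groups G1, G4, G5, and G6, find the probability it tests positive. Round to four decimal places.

Let S = {G1, G4, G5, G6}.
P(S) = 0.048 + 0.23 + 0.045 + 0.38 = 0.703.
P(T ∩ S) = 0.2053·0.048 + 0.2848·0.23 + 0.2491·0.045 + 0.3809·0.38 = 0.0098544 + 0.065504 + 0.0112095 + 0.144742 = 0.2313099.
P(T | S) = 0.2313099 / 0.703 = 0.329033…

0.3290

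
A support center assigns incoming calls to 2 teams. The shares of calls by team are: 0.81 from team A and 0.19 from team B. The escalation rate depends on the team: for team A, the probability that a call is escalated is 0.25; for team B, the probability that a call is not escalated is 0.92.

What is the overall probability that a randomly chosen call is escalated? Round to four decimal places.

P(E|B) = 1 − 0.92 = 0.08.
P(E) = P(E|A)·P(A) + P(E|B)·P(B)
      = 0.25·0.81 + 0.08·0.19
      = 0.2025 + 0.0152 = 0.2177

0.2177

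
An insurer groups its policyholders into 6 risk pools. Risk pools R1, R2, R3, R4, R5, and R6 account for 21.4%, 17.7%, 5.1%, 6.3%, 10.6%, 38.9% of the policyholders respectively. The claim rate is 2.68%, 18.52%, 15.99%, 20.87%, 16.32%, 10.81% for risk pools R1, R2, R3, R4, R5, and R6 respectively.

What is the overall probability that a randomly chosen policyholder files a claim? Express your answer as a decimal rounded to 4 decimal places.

0.1192

Using total probability over the partition,
P(C) = P(C|R1)·P(R1) + P(C|R2)·P(R2) + P(C|R3)·P(R3) + P(C|R4)·P(R4) + P(C|R5)·P(R5) + P(C|R6)·P(R6)
      = 0.0268·0.214 + 0.1852·0.177 + 0.1599·0.051 + 0.2087·0.063 + 0.1632·0.106 + 0.1081·0.389
      = 0.0057352 + 0.0327804 + 0.0081549 + 0.0131481 + 0.0172992 + 0.0420509 = 0.1191687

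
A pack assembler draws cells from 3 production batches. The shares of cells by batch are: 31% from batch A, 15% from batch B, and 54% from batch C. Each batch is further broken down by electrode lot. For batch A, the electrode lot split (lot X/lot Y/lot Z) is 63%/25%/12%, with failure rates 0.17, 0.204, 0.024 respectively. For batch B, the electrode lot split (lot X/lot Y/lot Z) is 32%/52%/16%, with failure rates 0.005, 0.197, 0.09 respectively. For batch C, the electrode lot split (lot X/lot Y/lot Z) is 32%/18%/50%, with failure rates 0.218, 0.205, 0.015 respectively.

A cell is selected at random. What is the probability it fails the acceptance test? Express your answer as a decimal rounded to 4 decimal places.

P(F|A) = 0.63·0.17 + 0.25·0.204 + 0.12·0.024 = 0.1071 + 0.051 + 0.00288 = 0.16098
P(F|B) = 0.32·0.005 + 0.52·0.197 + 0.16·0.09 = 0.0016 + 0.10244 + 0.0144 = 0.11844
P(F|C) = 0.32·0.218 + 0.18·0.205 + 0.5·0.015 = 0.06976 + 0.0369 + 0.0075 = 0.11416
By total probability over the outer partition,
P(F) = 0.31·0.16098 + 0.15·0.11844 + 0.54·0.11416
      = 0.0499038 + 0.017766 + 0.0616464 = 0.1293162

0.1293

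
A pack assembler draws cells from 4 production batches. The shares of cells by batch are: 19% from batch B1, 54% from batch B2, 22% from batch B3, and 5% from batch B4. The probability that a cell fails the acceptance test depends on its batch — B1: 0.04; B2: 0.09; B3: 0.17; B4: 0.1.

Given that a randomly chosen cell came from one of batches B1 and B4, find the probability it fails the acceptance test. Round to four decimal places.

0.0525

Let S = {B1, B4}.
P(S) = 0.19 + 0.05 = 0.24.
P(F ∩ S) = 0.04·0.19 + 0.1·0.05 = 0.0076 + 0.005 = 0.0126.
P(F | S) = 0.0126 / 0.24 = 0.052500…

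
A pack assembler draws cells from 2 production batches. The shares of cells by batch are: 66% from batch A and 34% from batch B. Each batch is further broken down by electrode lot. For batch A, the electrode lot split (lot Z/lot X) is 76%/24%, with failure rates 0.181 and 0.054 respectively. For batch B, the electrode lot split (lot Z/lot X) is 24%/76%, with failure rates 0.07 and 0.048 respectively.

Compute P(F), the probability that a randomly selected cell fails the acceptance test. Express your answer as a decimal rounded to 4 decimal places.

0.1175

P(F|A) = 0.76·0.181 + 0.24·0.054 = 0.13756 + 0.01296 = 0.15052
P(F|B) = 0.24·0.07 + 0.76·0.048 = 0.0168 + 0.03648 = 0.05328
By total probability over the outer partition,
P(F) = 0.66·0.15052 + 0.34·0.05328
      = 0.0993432 + 0.0181152 = 0.1174584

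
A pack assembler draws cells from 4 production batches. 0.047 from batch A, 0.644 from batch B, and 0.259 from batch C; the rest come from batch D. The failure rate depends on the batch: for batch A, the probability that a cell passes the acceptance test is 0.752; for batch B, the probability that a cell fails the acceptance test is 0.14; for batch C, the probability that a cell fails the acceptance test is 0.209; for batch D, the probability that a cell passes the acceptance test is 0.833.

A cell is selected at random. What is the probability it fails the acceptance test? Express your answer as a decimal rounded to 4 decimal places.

0.1643

P(D) = 1 − (0.047 + 0.644 + 0.259) = 0.05.
P(F|A) = 1 − 0.752 = 0.248.
P(F|D) = 1 − 0.833 = 0.167.
P(F) = P(F|A)·P(A) + P(F|B)·P(B) + P(F|C)·P(C) + P(F|D)·P(D)
      = 0.248·0.047 + 0.14·0.644 + 0.209·0.259 + 0.167·0.05
      = 0.011656 + 0.09016 + 0.054131 + 0.00835 = 0.164297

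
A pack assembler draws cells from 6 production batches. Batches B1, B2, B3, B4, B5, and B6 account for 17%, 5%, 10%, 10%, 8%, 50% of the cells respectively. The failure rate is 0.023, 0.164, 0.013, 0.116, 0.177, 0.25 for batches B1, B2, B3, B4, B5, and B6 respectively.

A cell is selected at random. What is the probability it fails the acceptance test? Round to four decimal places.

P(F) = P(F|B1)·P(B1) + P(F|B2)·P(B2) + P(F|B3)·P(B3) + P(F|B4)·P(B4) + P(F|B5)·P(B5) + P(F|B6)·P(B6)
      = 0.023·0.17 + 0.164·0.05 + 0.013·0.1 + 0.116·0.1 + 0.177·0.08 + 0.25·0.5
      = 0.00391 + 0.0082 + 0.0013 + 0.0116 + 0.01416 + 0.125 = 0.16417

0.1642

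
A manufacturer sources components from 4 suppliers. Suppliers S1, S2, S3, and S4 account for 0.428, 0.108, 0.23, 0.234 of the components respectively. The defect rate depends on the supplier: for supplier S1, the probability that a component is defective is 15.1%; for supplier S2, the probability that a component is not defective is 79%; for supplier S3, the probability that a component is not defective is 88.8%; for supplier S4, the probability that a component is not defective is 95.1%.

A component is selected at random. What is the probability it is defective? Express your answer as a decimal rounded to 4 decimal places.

P(D|S2) = 1 − 0.79 = 0.21.
P(D|S3) = 1 − 0.888 = 0.112.
P(D|S4) = 1 − 0.951 = 0.049.
P(D) = P(D|S1)·P(S1) + P(D|S2)·P(S2) + P(D|S3)·P(S3) + P(D|S4)·P(S4)
      = 0.151·0.428 + 0.21·0.108 + 0.112·0.23 + 0.049·0.234
      = 0.064628 + 0.02268 + 0.02576 + 0.011466 = 0.124534

0.1245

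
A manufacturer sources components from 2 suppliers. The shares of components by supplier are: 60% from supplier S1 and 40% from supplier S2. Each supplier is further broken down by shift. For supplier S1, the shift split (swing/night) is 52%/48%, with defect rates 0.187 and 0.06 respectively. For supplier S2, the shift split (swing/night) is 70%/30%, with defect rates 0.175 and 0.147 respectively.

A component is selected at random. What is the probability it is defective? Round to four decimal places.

0.1423

P(D|S1) = 0.52·0.187 + 0.48·0.06 = 0.09724 + 0.0288 = 0.12604
P(D|S2) = 0.7·0.175 + 0.3·0.147 = 0.1225 + 0.0441 = 0.1666
Then overall,
P(D) = 0.6·0.12604 + 0.4·0.1666
      = 0.075624 + 0.06664 = 0.142264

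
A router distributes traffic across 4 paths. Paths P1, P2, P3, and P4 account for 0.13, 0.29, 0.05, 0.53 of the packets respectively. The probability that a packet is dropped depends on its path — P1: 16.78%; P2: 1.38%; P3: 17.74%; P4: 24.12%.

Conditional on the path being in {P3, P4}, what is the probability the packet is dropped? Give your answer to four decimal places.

Let S = {P3, P4}.
P(S) = 0.05 + 0.53 = 0.58.
P(L ∩ S) = 0.1774·0.05 + 0.2412·0.53 = 0.00887 + 0.127836 = 0.136706.
P(L | S) = 0.136706 / 0.58 = 0.235700…

0.2357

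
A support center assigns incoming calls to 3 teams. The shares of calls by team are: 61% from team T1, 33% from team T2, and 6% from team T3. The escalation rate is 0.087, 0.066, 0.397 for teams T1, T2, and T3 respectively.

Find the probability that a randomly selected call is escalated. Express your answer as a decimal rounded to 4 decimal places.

P(E) ≈ 0.0987

Using total probability over the partition,
P(E) = P(E|T1)·P(T1) + P(E|T2)·P(T2) + P(E|T3)·P(T3)
      = 0.087·0.61 + 0.066·0.33 + 0.397·0.06
      = 0.05307 + 0.02178 + 0.02382 = 0.09867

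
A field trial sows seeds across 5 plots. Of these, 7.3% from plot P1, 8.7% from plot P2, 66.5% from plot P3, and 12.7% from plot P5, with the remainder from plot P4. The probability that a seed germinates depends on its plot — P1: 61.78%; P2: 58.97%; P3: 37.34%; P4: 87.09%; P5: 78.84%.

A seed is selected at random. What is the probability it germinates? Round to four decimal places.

P(P4) = 1 − (0.073 + 0.087 + 0.665 + 0.127) = 0.048.
P(G) = P(G|P1)·P(P1) + P(G|P2)·P(P2) + P(G|P3)·P(P3) + P(G|P4)·P(P4) + P(G|P5)·P(P5)
      = 0.6178·0.073 + 0.5897·0.087 + 0.3734·0.665 + 0.8709·0.048 + 0.7884·0.127
      = 0.0450994 + 0.0513039 + 0.248311 + 0.0418032 + 0.1001268 = 0.4866443

0.4866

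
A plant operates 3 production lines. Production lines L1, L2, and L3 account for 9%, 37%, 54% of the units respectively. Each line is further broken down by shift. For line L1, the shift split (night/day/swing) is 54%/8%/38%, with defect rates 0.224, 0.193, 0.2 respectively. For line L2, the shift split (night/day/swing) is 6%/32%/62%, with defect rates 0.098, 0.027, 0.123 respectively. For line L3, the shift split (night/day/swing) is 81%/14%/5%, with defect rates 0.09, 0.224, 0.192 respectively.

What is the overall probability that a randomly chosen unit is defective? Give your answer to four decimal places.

P(D|L1) = 0.54·0.224 + 0.08·0.193 + 0.38·0.2 = 0.12096 + 0.01544 + 0.076 = 0.2124
P(D|L2) = 0.06·0.098 + 0.32·0.027 + 0.62·0.123 = 0.00588 + 0.00864 + 0.07626 = 0.09078
P(D|L3) = 0.81·0.09 + 0.14·0.224 + 0.05·0.192 = 0.0729 + 0.03136 + 0.0096 = 0.11386
By total probability over the outer partition,
P(D) = 0.09·0.2124 + 0.37·0.09078 + 0.54·0.11386
      = 0.019116 + 0.0335886 + 0.0614844 = 0.114189

0.1142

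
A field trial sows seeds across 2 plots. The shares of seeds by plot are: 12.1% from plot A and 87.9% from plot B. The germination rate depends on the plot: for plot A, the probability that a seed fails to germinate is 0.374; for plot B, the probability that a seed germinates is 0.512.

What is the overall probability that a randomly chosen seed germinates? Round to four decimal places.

P(G|A) = 1 − 0.374 = 0.626.
By the law of total probability,
P(G) = P(G|A)·P(A) + P(G|B)·P(B)
      = 0.626·0.121 + 0.512·0.879
      = 0.075746 + 0.450048 = 0.525794

P(G) ≈ 0.5258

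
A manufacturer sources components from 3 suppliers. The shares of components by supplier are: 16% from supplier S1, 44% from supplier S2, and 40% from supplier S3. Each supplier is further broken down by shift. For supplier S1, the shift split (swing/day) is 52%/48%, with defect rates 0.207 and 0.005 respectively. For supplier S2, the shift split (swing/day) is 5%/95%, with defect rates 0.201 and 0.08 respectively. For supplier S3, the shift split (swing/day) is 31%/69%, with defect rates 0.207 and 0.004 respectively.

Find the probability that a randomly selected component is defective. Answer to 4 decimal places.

P(D|S1) = 0.52·0.207 + 0.48·0.005 = 0.10764 + 0.0024 = 0.11004
P(D|S2) = 0.05·0.201 + 0.95·0.08 = 0.01005 + 0.076 = 0.08605
P(D|S3) = 0.31·0.207 + 0.69·0.004 = 0.06417 + 0.00276 = 0.06693
Then overall,
P(D) = 0.16·0.11004 + 0.44·0.08605 + 0.4·0.06693
      = 0.0176064 + 0.037862 + 0.026772 = 0.0822404

0.0822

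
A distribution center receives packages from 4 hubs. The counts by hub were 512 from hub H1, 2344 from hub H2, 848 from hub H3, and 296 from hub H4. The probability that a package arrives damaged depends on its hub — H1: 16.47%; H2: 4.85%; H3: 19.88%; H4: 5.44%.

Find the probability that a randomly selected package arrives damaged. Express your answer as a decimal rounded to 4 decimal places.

0.0957

Total: 512 + 2344 + 848 + 296 = 4000.
P(H1) = 512/4000 = 0.128. P(H2) = 2344/4000 = 0.586. P(H3) = 848/4000 = 0.212. P(H4) = 296/4000 = 0.074.
By the law of total probability,
P(D) = P(D|H1)·P(H1) + P(D|H2)·P(H2) + P(D|H3)·P(H3) + P(D|H4)·P(H4)
      = 0.1647·0.128 + 0.0485·0.586 + 0.1988·0.212 + 0.0544·0.074
      = 0.0210816 + 0.028421 + 0.0421456 + 0.0040256 = 0.0956738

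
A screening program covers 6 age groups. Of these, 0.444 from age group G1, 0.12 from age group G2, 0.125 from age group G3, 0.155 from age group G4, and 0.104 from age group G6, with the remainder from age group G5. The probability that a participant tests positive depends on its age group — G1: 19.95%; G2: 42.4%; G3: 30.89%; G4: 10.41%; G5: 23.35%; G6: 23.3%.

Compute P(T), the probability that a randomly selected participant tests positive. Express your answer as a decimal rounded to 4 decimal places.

P(G5) = 1 − (0.444 + 0.12 + 0.125 + 0.155 + 0.104) = 0.052.
By the law of total probability,
P(T) = P(T|G1)·P(G1) + P(T|G2)·P(G2) + P(T|G3)·P(G3) + P(T|G4)·P(G4) + P(T|G5)·P(G5) + P(T|G6)·P(G6)
      = 0.1995·0.444 + 0.424·0.12 + 0.3089·0.125 + 0.1041·0.155 + 0.2335·0.052 + 0.233·0.104
      = 0.088578 + 0.05088 + 0.0386125 + 0.0161355 + 0.012142 + 0.024232 = 0.23058

P(T) ≈ 0.2306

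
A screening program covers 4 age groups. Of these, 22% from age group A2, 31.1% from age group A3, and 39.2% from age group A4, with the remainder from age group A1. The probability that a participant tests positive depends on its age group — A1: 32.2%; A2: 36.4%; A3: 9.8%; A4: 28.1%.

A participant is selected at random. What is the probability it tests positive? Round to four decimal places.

P(A1) = 1 − (0.22 + 0.311 + 0.392) = 0.077.
P(T) = P(T|A1)·P(A1) + P(T|A2)·P(A2) + P(T|A3)·P(A3) + P(T|A4)·P(A4)
      = 0.322·0.077 + 0.364·0.22 + 0.098·0.311 + 0.281·0.392
      = 0.024794 + 0.08008 + 0.030478 + 0.110152 = 0.245504

0.2455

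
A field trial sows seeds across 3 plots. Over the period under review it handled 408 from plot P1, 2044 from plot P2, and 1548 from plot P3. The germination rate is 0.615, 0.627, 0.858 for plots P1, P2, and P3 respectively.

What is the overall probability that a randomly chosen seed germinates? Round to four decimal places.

Total: 408 + 2044 + 1548 = 4000.
P(P1) = 408/4000 = 0.102. P(P2) = 2044/4000 = 0.511. P(P3) = 1548/4000 = 0.387.
Using total probability over the partition,
P(G) = P(G|P1)·P(P1) + P(G|P2)·P(P2) + P(G|P3)·P(P3)
      = 0.615·0.102 + 0.627·0.511 + 0.858·0.387
      = 0.06273 + 0.320397 + 0.332046 = 0.715173

P(G) ≈ 0.7152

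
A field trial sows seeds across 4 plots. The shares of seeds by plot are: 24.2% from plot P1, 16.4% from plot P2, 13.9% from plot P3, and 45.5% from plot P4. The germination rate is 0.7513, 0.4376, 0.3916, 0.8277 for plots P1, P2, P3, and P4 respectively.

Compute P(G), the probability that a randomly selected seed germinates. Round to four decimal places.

Using total probability over the partition,
P(G) = P(G|P1)·P(P1) + P(G|P2)·P(P2) + P(G|P3)·P(P3) + P(G|P4)·P(P4)
      = 0.7513·0.242 + 0.4376·0.164 + 0.3916·0.139 + 0.8277·0.455
      = 0.1818146 + 0.0717664 + 0.0544324 + 0.3766035 = 0.6846169

0.6846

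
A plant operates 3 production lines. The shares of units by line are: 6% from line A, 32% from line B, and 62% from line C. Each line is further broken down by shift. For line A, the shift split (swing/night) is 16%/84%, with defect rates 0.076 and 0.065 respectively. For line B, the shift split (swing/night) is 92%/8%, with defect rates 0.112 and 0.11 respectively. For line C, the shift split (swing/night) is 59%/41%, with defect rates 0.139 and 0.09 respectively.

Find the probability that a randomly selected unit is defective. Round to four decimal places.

P(D|A) = 0.16·0.076 + 0.84·0.065 = 0.01216 + 0.0546 = 0.06676
P(D|B) = 0.92·0.112 + 0.08·0.11 = 0.10304 + 0.0088 = 0.11184
P(D|C) = 0.59·0.139 + 0.41·0.09 = 0.08201 + 0.0369 = 0.11891
Then overall,
P(D) = 0.06·0.06676 + 0.32·0.11184 + 0.62·0.11891
      = 0.0040056 + 0.0357888 + 0.0737242 = 0.1135186

P(D) ≈ 0.1135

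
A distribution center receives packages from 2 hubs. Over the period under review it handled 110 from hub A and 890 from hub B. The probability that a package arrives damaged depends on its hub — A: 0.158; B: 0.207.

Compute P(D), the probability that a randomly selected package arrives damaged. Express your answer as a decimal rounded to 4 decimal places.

P(D) ≈ 0.2016

Total: 110 + 890 = 1000.
P(A) = 110/1000 = 0.11. P(B) = 890/1000 = 0.89.
P(D) = P(D|A)·P(A) + P(D|B)·P(B)
      = 0.158·0.11 + 0.207·0.89
      = 0.01738 + 0.18423 = 0.20161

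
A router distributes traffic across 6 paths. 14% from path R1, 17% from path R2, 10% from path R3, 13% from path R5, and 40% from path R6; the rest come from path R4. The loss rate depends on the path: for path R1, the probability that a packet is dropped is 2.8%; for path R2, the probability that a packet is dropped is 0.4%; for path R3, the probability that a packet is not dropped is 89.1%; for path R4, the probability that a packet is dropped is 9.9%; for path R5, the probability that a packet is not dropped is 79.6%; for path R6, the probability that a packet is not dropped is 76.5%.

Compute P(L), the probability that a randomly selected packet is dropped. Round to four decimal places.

P(R4) = 1 − (0.14 + 0.17 + 0.1 + 0.13 + 0.4) = 0.06.
P(L|R3) = 1 − 0.891 = 0.109.
P(L|R5) = 1 − 0.796 = 0.204.
P(L|R6) = 1 − 0.765 = 0.235.
P(L) = P(L|R1)·P(R1) + P(L|R2)·P(R2) + P(L|R3)·P(R3) + P(L|R4)·P(R4) + P(L|R5)·P(R5) + P(L|R6)·P(R6)
      = 0.028·0.14 + 0.004·0.17 + 0.109·0.1 + 0.099·0.06 + 0.204·0.13 + 0.235·0.4
      = 0.00392 + 0.00068 + 0.0109 + 0.00594 + 0.02652 + 0.094 = 0.14196

P(L) ≈ 0.1420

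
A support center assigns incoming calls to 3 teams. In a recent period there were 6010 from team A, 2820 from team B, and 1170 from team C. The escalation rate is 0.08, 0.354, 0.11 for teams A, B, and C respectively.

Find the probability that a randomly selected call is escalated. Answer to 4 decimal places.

P(E) ≈ 0.1608

Total: 6010 + 2820 + 1170 = 10000.
P(A) = 6010/10000 = 0.601. P(B) = 2820/10000 = 0.282. P(C) = 1170/10000 = 0.117.
Using total probability over the partition,
P(E) = P(E|A)·P(A) + P(E|B)·P(B) + P(E|C)·P(C)
      = 0.08·0.601 + 0.354·0.282 + 0.11·0.117
      = 0.04808 + 0.099828 + 0.01287 = 0.160778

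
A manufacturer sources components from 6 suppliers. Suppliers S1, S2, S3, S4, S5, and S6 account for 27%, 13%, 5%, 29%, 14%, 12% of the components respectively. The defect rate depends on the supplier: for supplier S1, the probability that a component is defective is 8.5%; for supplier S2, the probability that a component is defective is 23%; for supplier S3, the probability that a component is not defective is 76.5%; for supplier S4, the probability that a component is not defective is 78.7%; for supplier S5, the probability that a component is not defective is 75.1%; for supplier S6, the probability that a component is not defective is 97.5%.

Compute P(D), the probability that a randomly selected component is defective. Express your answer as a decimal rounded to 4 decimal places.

P(D) ≈ 0.1642

P(D|S3) = 1 − 0.765 = 0.235.
P(D|S4) = 1 − 0.787 = 0.213.
P(D|S5) = 1 − 0.751 = 0.249.
P(D|S6) = 1 − 0.975 = 0.025.
P(D) = P(D|S1)·P(S1) + P(D|S2)·P(S2) + P(D|S3)·P(S3) + P(D|S4)·P(S4) + P(D|S5)·P(S5) + P(D|S6)·P(S6)
      = 0.085·0.27 + 0.23·0.13 + 0.235·0.05 + 0.213·0.29 + 0.249·0.14 + 0.025·0.12
      = 0.02295 + 0.0299 + 0.01175 + 0.06177 + 0.03486 + 0.003 = 0.16423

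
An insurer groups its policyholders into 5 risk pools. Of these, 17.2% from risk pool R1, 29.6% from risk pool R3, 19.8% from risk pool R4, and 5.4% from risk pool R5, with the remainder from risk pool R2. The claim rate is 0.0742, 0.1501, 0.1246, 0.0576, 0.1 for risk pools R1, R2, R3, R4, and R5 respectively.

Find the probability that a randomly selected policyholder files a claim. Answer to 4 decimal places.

P(C) ≈ 0.1085

P(R2) = 1 − (0.172 + 0.296 + 0.198 + 0.054) = 0.28.
P(C) = P(C|R1)·P(R1) + P(C|R2)·P(R2) + P(C|R3)·P(R3) + P(C|R4)·P(R4) + P(C|R5)·P(R5)
      = 0.0742·0.172 + 0.1501·0.28 + 0.1246·0.296 + 0.0576·0.198 + 0.1·0.054
      = 0.0127624 + 0.042028 + 0.0368816 + 0.0114048 + 0.0054 = 0.1084768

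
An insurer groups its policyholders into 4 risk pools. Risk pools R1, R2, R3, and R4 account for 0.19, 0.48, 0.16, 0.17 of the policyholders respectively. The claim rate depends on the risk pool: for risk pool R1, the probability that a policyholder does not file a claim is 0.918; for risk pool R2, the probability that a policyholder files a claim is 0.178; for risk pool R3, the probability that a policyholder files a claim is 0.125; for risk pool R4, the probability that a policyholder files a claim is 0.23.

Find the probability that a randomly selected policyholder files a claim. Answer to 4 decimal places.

P(C) ≈ 0.1601

P(C|R1) = 1 − 0.918 = 0.082.
Summing over the partition,
P(C) = P(C|R1)·P(R1) + P(C|R2)·P(R2) + P(C|R3)·P(R3) + P(C|R4)·P(R4)
      = 0.082·0.19 + 0.178·0.48 + 0.125·0.16 + 0.23·0.17
      = 0.01558 + 0.08544 + 0.02 + 0.0391 = 0.16012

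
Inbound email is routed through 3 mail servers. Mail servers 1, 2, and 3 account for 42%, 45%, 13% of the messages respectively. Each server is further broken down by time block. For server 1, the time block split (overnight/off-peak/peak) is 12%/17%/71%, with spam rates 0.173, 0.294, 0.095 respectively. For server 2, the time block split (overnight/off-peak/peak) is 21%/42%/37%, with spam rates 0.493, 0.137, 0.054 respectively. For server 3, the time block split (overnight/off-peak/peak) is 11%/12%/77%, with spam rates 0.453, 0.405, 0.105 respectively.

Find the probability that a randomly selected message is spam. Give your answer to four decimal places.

P(S) ≈ 0.1628

P(S|1) = 0.12·0.173 + 0.17·0.294 + 0.71·0.095 = 0.02076 + 0.04998 + 0.06745 = 0.13819
P(S|2) = 0.21·0.493 + 0.42·0.137 + 0.37·0.054 = 0.10353 + 0.05754 + 0.01998 = 0.18105
P(S|3) = 0.11·0.453 + 0.12·0.405 + 0.77·0.105 = 0.04983 + 0.0486 + 0.08085 = 0.17928
By total probability over the outer partition,
P(S) = 0.42·0.13819 + 0.45·0.18105 + 0.13·0.17928
      = 0.0580398 + 0.0814725 + 0.0233064 = 0.1628187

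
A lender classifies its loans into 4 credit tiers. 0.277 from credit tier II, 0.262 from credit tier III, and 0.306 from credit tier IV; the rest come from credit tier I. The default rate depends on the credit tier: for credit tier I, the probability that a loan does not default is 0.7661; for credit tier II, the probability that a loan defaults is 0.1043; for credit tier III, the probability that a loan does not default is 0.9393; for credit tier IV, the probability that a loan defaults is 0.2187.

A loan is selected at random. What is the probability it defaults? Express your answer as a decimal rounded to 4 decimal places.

P(D) ≈ 0.1480

P(I) = 1 − (0.277 + 0.262 + 0.306) = 0.155.
P(D|I) = 1 − 0.7661 = 0.2339.
P(D|III) = 1 − 0.9393 = 0.0607.
By the law of total probability,
P(D) = P(D|I)·P(I) + P(D|II)·P(II) + P(D|III)·P(III) + P(D|IV)·P(IV)
      = 0.2339·0.155 + 0.1043·0.277 + 0.0607·0.262 + 0.2187·0.306
      = 0.0362545 + 0.0288911 + 0.0159034 + 0.0669222 = 0.1479712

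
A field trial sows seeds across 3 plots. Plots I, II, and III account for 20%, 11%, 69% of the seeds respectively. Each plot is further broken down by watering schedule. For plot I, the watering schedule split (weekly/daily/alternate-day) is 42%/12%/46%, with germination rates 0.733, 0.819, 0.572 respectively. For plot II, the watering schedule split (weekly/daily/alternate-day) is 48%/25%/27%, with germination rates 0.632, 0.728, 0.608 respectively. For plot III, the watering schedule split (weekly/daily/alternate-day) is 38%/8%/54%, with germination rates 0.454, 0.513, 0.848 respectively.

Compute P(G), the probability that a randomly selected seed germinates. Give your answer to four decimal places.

P(G) ≈ 0.6686

P(G|I) = 0.42·0.733 + 0.12·0.819 + 0.46·0.572 = 0.30786 + 0.09828 + 0.26312 = 0.66926
P(G|II) = 0.48·0.632 + 0.25·0.728 + 0.27·0.608 = 0.30336 + 0.182 + 0.16416 = 0.64952
P(G|III) = 0.38·0.454 + 0.08·0.513 + 0.54·0.848 = 0.17252 + 0.04104 + 0.45792 = 0.67148
Then overall,
P(G) = 0.2·0.66926 + 0.11·0.64952 + 0.69·0.67148
      = 0.133852 + 0.0714472 + 0.4633212 = 0.6686204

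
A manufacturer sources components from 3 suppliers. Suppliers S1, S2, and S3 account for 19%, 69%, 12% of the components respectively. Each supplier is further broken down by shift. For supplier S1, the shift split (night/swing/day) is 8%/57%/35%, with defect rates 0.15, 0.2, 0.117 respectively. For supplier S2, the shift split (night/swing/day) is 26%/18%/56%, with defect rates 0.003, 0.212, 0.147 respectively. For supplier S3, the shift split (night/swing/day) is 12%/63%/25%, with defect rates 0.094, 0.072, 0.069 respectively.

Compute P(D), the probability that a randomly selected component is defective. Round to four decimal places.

0.1243

P(D|S1) = 0.08·0.15 + 0.57·0.2 + 0.35·0.117 = 0.012 + 0.114 + 0.04095 = 0.16695
P(D|S2) = 0.26·0.003 + 0.18·0.212 + 0.56·0.147 = 0.00078 + 0.03816 + 0.08232 = 0.12126
P(D|S3) = 0.12·0.094 + 0.63·0.072 + 0.25·0.069 = 0.01128 + 0.04536 + 0.01725 = 0.07389
By total probability over the outer partition,
P(D) = 0.19·0.16695 + 0.69·0.12126 + 0.12·0.07389
      = 0.0317205 + 0.0836694 + 0.0088668 = 0.1242567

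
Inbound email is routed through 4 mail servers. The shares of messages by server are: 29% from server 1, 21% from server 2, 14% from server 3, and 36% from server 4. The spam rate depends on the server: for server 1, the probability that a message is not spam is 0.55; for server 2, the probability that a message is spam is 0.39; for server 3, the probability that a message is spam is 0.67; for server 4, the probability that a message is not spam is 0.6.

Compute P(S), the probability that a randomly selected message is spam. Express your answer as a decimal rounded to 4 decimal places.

P(S|1) = 1 − 0.55 = 0.45.
P(S|4) = 1 − 0.6 = 0.4.
By the law of total probability,
P(S) = P(S|1)·P(1) + P(S|2)·P(2) + P(S|3)·P(3) + P(S|4)·P(4)
      = 0.45·0.29 + 0.39·0.21 + 0.67·0.14 + 0.4·0.36
      = 0.1305 + 0.0819 + 0.0938 + 0.144 = 0.4502

P(S) ≈ 0.4502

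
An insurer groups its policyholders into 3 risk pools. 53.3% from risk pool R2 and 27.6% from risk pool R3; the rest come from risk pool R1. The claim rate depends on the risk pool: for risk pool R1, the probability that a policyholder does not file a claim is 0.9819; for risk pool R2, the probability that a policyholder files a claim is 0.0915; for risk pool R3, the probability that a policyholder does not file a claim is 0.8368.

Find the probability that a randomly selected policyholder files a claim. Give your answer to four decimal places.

0.0973

P(R1) = 1 − (0.533 + 0.276) = 0.191.
P(C|R1) = 1 − 0.9819 = 0.0181.
P(C|R3) = 1 − 0.8368 = 0.1632.
P(C) = P(C|R1)·P(R1) + P(C|R2)·P(R2) + P(C|R3)·P(R3)
      = 0.0181·0.191 + 0.0915·0.533 + 0.1632·0.276
      = 0.0034571 + 0.0487695 + 0.0450432 = 0.0972698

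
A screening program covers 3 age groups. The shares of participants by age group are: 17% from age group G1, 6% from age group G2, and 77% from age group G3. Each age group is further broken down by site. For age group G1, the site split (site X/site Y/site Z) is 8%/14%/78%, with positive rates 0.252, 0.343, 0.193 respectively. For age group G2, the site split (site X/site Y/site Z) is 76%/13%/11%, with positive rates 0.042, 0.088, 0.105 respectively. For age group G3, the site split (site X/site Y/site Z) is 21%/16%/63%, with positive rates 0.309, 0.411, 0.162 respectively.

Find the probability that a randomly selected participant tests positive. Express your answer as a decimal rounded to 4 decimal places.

P(T|G1) = 0.08·0.252 + 0.14·0.343 + 0.78·0.193 = 0.02016 + 0.04802 + 0.15054 = 0.21872
P(T|G2) = 0.76·0.042 + 0.13·0.088 + 0.11·0.105 = 0.03192 + 0.01144 + 0.01155 = 0.05491
P(T|G3) = 0.21·0.309 + 0.16·0.411 + 0.63·0.162 = 0.06489 + 0.06576 + 0.10206 = 0.23271
By total probability over the outer partition,
P(T) = 0.17·0.21872 + 0.06·0.05491 + 0.77·0.23271
      = 0.0371824 + 0.0032946 + 0.1791867 = 0.2196637

P(T) ≈ 0.2197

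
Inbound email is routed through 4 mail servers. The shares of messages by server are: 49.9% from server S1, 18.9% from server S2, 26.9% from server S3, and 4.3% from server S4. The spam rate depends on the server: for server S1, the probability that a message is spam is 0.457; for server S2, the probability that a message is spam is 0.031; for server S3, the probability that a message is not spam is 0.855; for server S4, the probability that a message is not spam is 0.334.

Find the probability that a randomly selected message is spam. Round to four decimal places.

P(S|S3) = 1 − 0.855 = 0.145.
P(S|S4) = 1 − 0.334 = 0.666.
P(S) = P(S|S1)·P(S1) + P(S|S2)·P(S2) + P(S|S3)·P(S3) + P(S|S4)·P(S4)
      = 0.457·0.499 + 0.031·0.189 + 0.145·0.269 + 0.666·0.043
      = 0.228043 + 0.005859 + 0.039005 + 0.028638 = 0.301545

0.3015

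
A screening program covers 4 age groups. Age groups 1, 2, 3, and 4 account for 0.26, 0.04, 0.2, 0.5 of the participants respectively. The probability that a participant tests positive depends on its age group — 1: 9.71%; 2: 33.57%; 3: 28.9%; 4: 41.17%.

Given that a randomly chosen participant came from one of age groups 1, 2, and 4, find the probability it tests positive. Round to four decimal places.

Let S = {1, 2, 4}.
P(S) = 0.26 + 0.04 + 0.5 = 0.8.
P(T ∩ S) = 0.0971·0.26 + 0.3357·0.04 + 0.4117·0.5 = 0.025246 + 0.013428 + 0.20585 = 0.244524.
P(T | S) = 0.244524 / 0.8 = 0.305655…

0.3057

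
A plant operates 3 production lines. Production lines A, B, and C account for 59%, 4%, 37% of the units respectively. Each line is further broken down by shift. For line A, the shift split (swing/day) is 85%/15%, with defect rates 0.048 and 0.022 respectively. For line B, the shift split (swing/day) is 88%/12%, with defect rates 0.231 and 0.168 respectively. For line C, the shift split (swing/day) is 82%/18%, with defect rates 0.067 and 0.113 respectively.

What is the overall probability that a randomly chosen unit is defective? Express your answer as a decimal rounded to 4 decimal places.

P(D|A) = 0.85·0.048 + 0.15·0.022 = 0.0408 + 0.0033 = 0.0441
P(D|B) = 0.88·0.231 + 0.12·0.168 = 0.20328 + 0.02016 = 0.22344
P(D|C) = 0.82·0.067 + 0.18·0.113 = 0.05494 + 0.02034 = 0.07528
By total probability over the outer partition,
P(D) = 0.59·0.0441 + 0.04·0.22344 + 0.37·0.07528
      = 0.026019 + 0.0089376 + 0.0278536 = 0.0628102

0.0628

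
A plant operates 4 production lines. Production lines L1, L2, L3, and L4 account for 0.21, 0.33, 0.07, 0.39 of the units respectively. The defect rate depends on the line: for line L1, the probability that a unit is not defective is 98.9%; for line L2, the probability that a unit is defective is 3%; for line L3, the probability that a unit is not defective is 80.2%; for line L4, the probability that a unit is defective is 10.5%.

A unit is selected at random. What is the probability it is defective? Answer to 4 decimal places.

P(D) ≈ 0.0670

P(D|L1) = 1 − 0.989 = 0.011.
P(D|L3) = 1 − 0.802 = 0.198.
P(D) = P(D|L1)·P(L1) + P(D|L2)·P(L2) + P(D|L3)·P(L3) + P(D|L4)·P(L4)
      = 0.011·0.21 + 0.03·0.33 + 0.198·0.07 + 0.105·0.39
      = 0.00231 + 0.0099 + 0.01386 + 0.04095 = 0.06702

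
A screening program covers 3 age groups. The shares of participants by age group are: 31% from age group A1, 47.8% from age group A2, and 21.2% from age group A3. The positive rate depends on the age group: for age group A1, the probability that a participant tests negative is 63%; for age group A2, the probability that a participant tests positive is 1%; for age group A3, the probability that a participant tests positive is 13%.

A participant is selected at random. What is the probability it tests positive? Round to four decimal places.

0.1470

P(T|A1) = 1 − 0.63 = 0.37.
Using total probability over the partition,
P(T) = P(T|A1)·P(A1) + P(T|A2)·P(A2) + P(T|A3)·P(A3)
      = 0.37·0.31 + 0.01·0.478 + 0.13·0.212
      = 0.1147 + 0.00478 + 0.02756 = 0.14704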